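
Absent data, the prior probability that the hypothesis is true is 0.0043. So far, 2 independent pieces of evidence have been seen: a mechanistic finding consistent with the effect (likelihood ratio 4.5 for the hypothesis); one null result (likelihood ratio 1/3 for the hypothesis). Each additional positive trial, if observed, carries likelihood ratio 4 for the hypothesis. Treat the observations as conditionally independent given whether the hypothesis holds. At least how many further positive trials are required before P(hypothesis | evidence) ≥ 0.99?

Prior odds = 0.0043/0.9957 = 43/9957.
Combined Bayes factor of the evidence already in hand = 4.5 × (1/3) = 1.5.
Odds after that evidence = (43/9957) × 1.5 = 43/6638.
Target odds = 0.99/0.01 = 99.
Need 4ⁿ ≥ 99 ÷ (43/6638) = 657162/43.
4⁶ = 4096 falls short of 657162/43 but 4⁷ = 16384 reaches it, so n = 7.

7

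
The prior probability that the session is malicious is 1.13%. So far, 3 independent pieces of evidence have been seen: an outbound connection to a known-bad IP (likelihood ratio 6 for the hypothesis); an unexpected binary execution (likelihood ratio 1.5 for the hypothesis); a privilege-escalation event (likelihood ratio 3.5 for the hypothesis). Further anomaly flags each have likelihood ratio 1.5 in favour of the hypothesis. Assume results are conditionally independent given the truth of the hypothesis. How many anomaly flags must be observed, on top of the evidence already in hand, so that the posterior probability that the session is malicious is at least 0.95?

10

Prior odds = 0.0113/0.9887 = 113/9887.
Combined Bayes factor of the evidence already in hand = 6 × 1.5 × 3.5 = 31.5.
Odds after that evidence = (113/9887) × 31.5 = 7119/19774.
Target odds = 0.95/0.05 = 19.
Need 1.5ⁿ ≥ 19 ÷ (7119/19774) = 375706/7119.
1.5⁹ = 19683/512 falls short of 375706/7119 but 1.5¹⁰ = 59049/1024 reaches it, so n = 10.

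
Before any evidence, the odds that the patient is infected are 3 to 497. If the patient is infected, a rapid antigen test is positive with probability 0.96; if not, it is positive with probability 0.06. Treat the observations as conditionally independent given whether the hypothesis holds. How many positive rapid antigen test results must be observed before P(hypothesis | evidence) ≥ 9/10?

3

Prior odds = 3/497.
Likelihood ratio of a positive = 0.96/0.06 = 16.
Target odds: 0.9 ÷ 0.1 = 9.
Need (3/497) × 16ⁿ ≥ 9, i.e. 16ⁿ ≥ 1491.
16² = 256 falls short of 1491 but 16³ = 4096 reaches it, so n = 3.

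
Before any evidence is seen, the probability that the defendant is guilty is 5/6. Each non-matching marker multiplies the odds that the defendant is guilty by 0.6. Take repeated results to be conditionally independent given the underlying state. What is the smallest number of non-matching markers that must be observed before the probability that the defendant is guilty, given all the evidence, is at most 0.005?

14

Prior odds: (5/6) ÷ (1/6) = 5.
Likelihood ratio per non-matching marker = 0.6.
Target odds: 0.005 ÷ 0.995 = 1/199.
Require 0.6ⁿ ≤ 1/199 ÷ 5 = 1/995.
0.6¹³ ≈0.00130607 is still above 1/995 but 0.6¹⁴ ≈0.000783642 is at or below it, so n = 14.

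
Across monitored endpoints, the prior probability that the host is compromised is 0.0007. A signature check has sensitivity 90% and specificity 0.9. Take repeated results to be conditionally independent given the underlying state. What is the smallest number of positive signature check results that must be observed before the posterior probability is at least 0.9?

Prior odds: 0.0007 ÷ 0.9993 = 7/9993.
False-positive rate = 1 − 0.9 = 0.1; likelihood ratio of a positive = 0.9/0.1 = 9.
Target odds: 0.9 ÷ 0.1 = 9.
Need (7/9993) × 9ⁿ ≥ 9, i.e. 9ⁿ ≥ 89937/7.
9⁴ = 6561 falls short of 89937/7 but 9⁵ = 59049 reaches it, so n = 5.

5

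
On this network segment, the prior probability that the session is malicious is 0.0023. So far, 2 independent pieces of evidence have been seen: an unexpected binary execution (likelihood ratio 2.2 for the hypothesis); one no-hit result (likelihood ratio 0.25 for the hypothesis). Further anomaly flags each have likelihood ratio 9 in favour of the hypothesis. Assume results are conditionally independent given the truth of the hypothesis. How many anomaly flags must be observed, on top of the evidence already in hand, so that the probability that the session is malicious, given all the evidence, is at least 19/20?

Prior odds = 0.0023/0.9977 = 23/9977.
Combined Bayes factor of the evidence already in hand = 2.2 × 0.25 = 0.55.
Odds after that evidence = (23/9977) × 0.55 = 23/18140.
Target odds = 0.95/0.05 = 19.
Need 9ⁿ ≥ 19 ÷ (23/18140) = 344660/23.
9⁴ = 6561 falls short of 344660/23 but 9⁵ = 59049 reaches it, so n = 5.

5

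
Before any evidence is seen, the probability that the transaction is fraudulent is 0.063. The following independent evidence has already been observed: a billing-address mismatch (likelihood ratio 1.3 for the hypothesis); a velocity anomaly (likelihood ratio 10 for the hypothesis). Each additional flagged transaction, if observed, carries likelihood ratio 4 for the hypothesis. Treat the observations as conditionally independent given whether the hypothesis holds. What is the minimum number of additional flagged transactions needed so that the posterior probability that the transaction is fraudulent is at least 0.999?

6

Prior odds = 0.063/0.937 = 63/937.
Combined Bayes factor of the evidence already in hand = 1.3 × 10 = 13.
Odds after that evidence = (63/937) × 13 = 819/937.
Target odds = 0.999/0.001 = 999.
Need 4ⁿ ≥ 999 ÷ (819/937) = 104007/91.
4⁵ = 1024 falls short of 104007/91 but 4⁶ = 4096 reaches it, so n = 6.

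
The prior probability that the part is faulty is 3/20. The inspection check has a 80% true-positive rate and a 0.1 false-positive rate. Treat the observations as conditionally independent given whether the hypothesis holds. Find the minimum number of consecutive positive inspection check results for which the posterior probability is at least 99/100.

4

Prior odds = 0.15/0.85 = 3/17.
Likelihood ratio of a positive result = 0.8/0.1 = 8.
Target posterior odds = 0.99/0.01 = 99.
Require 8ⁿ ≥ 99 ÷ (3/17) = 561.
8³ = 512 falls short of 561 but 8⁴ = 4096 reaches it, so n = 4.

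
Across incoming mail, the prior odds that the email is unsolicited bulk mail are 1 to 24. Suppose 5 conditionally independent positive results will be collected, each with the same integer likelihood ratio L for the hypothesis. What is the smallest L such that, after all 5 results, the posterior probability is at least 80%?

Prior odds = 1/24.
Target odds = 0.8/0.2 = 4.
Need L⁵ ≥ 4 ÷ (1/24) = 96.
2⁵ = 32 < 96 ≤ 243 = 3⁵, so L = 3.

3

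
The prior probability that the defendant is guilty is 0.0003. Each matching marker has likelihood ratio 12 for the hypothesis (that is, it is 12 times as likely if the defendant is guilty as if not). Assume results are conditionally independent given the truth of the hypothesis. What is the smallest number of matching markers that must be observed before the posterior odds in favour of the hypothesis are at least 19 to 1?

5

Prior odds = 0.0003/0.9997 = 3/9997.
Likelihood ratio per matching marker = 12.
Target odds = 19.
Need (3/9997) × 12ⁿ ≥ 19, i.e. 12ⁿ ≥ 189943/3.
12⁴ = 20736 falls short of 189943/3 but 12⁵ = 248832 reaches it, so n = 5.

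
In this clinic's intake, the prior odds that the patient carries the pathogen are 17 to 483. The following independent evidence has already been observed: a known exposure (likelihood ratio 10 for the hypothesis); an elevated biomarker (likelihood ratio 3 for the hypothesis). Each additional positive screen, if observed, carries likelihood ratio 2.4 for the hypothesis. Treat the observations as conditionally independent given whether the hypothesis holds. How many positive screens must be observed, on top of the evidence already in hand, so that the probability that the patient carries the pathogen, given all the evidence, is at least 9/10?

Prior odds = 17/483.
Combined Bayes factor of the evidence already in hand = 10 × 3 = 30.
Odds after that evidence = (17/483) × 30 = 170/161.
Target odds = 0.9/0.1 = 9.
Need 2.4ⁿ ≥ 9 ÷ (170/161) = 1449/170.
2.4² = 5.76 falls short of 1449/170 but 2.4³ = 13.824 reaches it, so n = 3.

3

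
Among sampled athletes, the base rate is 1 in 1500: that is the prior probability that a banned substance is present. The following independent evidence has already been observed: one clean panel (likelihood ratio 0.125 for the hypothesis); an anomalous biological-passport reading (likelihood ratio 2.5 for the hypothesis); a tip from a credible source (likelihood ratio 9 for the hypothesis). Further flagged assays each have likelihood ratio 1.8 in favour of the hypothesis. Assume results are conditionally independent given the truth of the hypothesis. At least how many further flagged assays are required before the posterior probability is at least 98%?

Prior odds = (1/1500)/(1499/1500) = 1/1499.
Combined Bayes factor of the evidence already in hand = 0.125 × 2.5 × 9 = 2.8125.
Odds after that evidence = (1/1499) × 2.8125 = 45/23984.
Target odds = 0.98/0.02 = 49.
Need 1.8ⁿ ≥ 49 ÷ (45/23984) = 1175216/45.
1.8¹⁷ ≈21859.1 falls short of 1175216/45 but 1.8¹⁸ ≈39346.4 reaches it, so n = 18.

18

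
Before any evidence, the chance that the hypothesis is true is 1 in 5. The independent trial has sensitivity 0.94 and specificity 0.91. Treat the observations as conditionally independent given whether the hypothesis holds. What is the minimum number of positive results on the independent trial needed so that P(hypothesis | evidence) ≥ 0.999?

4

Prior odds = 0.2/0.8 = 0.25.
False-positive rate = 1 − 0.91 = 0.09; likelihood ratio of a positive = 0.94/0.09 = 94/9.
Target posterior odds = 0.999/0.001 = 999.
Need 0.25 × (94/9)ⁿ ≥ 999, i.e. (94/9)ⁿ ≥ 3996.
(94/9)³ = 830584/729 falls short of 3996 but (94/9)⁴ = 78074896/6561 reaches it, so n = 4.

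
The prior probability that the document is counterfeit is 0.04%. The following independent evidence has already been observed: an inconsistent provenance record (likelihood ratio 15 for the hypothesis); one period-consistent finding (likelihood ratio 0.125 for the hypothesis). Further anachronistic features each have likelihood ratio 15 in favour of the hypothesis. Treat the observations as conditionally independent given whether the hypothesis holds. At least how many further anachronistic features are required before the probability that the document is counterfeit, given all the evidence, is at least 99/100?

5

Prior odds = 0.0004/0.9996 = 1/2499.
Combined Bayes factor of the evidence already in hand = 15 × 0.125 = 1.875.
Odds after that evidence = (1/2499) × 1.875 = 5/6664.
Target odds = 0.99/0.01 = 99.
Need 15ⁿ ≥ 99 ÷ (5/6664) = 131947.2.
15⁴ = 50625 falls short of 131947.2 but 15⁵ = 759375 reaches it, so n = 5.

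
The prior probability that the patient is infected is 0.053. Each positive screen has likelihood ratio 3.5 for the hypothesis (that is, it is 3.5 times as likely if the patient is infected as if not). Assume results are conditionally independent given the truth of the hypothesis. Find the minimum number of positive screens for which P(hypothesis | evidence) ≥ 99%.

Prior odds = 0.053/0.947 = 53/947.
Likelihood ratio per positive screen = 3.5.
Target posterior odds = 0.99/0.01 = 99.
Need (53/947) × 3.5ⁿ ≥ 99, i.e. 3.5ⁿ ≥ 93753/53.
3.5⁵ = 525.21875 falls short of 93753/53 but 3.5⁶ = 1838.265625 reaches it, so n = 6.

6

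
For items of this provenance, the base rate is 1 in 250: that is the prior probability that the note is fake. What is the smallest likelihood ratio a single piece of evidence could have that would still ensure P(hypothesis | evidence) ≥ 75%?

747

Prior odds = 0.004/0.996 = 1/249.
Target odds = 0.75/0.25 = 3.
Required Bayes factor = 3 ÷ (1/249) = 747.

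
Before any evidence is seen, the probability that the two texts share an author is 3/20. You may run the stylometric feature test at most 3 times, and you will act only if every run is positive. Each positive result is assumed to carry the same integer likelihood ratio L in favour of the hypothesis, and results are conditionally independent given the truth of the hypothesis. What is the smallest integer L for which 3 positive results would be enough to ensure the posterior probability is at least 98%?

7

Prior odds = 0.15/0.85 = 3/17.
Target odds = 0.98/0.02 = 49.
Need L³ ≥ 49 ÷ (3/17) = 833/3.
6³ = 216 < 833/3 ≤ 343 = 7³, so L = 7.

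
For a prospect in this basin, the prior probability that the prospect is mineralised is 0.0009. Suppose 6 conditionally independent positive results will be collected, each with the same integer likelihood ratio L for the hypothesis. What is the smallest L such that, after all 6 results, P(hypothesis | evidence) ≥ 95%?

6

Prior odds = 0.0009/0.9991 = 9/9991.
Target odds = 0.95/0.05 = 19.
Need L⁶ ≥ 19 ÷ (9/9991) = 189829/9.
5⁶ = 15625 < 189829/9 ≤ 46656 = 6⁶, so L = 6.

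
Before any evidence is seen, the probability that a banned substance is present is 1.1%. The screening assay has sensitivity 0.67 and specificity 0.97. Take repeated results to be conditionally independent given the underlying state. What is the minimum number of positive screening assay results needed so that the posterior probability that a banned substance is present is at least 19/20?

Prior odds: 0.011 ÷ 0.989 = 11/989.
False-positive rate = 1 − 0.97 = 0.03; likelihood ratio of a positive = 0.67/0.03 = 67/3.
Target odds: 0.95 ÷ 0.05 = 19.
Need (11/989) × (67/3)ⁿ ≥ 19, i.e. (67/3)ⁿ ≥ 18791/11.
(67/3)² = 4489/9 falls short of 18791/11 but (67/3)³ = 300763/27 reaches it, so n = 3.

3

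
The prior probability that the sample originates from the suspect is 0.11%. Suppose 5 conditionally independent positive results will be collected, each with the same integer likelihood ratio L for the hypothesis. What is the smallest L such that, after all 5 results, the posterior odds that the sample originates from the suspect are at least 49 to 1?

9

Prior odds = 0.0011/0.9989 = 11/9989.
Target odds = 49.
Need L⁵ ≥ 49 ÷ (11/9989) = 489461/11.
8⁵ = 32768 < 489461/11 ≤ 59049 = 9⁵, so L = 9.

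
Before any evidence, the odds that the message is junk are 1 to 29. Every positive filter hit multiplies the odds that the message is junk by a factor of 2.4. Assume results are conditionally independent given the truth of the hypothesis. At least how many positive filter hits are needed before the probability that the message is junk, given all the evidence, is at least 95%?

Prior odds = 1/29.
Likelihood ratio per positive filter hit = 2.4.
Target odds: 0.95 ÷ 0.05 = 19.
Require 2.4ⁿ ≥ 19 ÷ (1/29) = 551.
2.4⁷ = 35831808/78125 falls short of 551 but 2.4⁸ = 429981696/390625 reaches it, so n = 8.

8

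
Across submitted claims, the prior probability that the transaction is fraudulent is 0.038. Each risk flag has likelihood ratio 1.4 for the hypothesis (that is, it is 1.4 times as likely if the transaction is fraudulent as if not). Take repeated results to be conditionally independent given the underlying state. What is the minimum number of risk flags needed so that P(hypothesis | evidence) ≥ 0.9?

17

Prior odds: 0.038 ÷ 0.962 = 19/481.
Likelihood ratio per risk flag = 1.4.
Target odds: 0.9 ÷ 0.1 = 9.
Need (19/481) × 1.4ⁿ ≥ 9, i.e. 1.4ⁿ ≥ 4329/19.
1.4¹⁶ ≈217.795 falls short of 4329/19 but 1.4¹⁷ ≈304.913 reaches it, so n = 17.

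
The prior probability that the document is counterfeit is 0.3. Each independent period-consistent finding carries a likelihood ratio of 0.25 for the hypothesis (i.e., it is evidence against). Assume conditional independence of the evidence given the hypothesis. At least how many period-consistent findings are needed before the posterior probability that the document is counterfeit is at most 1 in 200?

4

Prior odds = 0.3/0.7 = 3/7.
Likelihood ratio per period-consistent finding = 0.25.
Target posterior odds = 0.005/0.995 = 1/199.
Require 0.25ⁿ ≤ 1/199 ÷ (3/7) = 7/597.
0.25³ = 0.015625 is still above 7/597 but 0.25⁴ = 0.00390625 is at or below it, so n = 4.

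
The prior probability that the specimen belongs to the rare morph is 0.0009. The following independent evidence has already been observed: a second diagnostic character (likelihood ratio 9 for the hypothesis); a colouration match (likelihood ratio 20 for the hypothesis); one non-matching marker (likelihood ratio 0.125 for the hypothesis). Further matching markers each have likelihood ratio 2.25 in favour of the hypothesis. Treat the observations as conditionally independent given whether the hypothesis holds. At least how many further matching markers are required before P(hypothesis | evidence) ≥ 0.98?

10

Prior odds = 0.0009/0.9991 = 9/9991.
Combined Bayes factor of the evidence already in hand = 9 × 20 × 0.125 = 22.5.
Odds after that evidence = (9/9991) × 22.5 = 405/19982.
Target odds = 0.98/0.02 = 49.
Need 2.25ⁿ ≥ 49 ÷ (405/19982) = 979118/405.
2.25⁹ = 387420489/262144 falls short of 979118/405 but 2.25¹⁰ ≈3325.26 reaches it, so n = 10.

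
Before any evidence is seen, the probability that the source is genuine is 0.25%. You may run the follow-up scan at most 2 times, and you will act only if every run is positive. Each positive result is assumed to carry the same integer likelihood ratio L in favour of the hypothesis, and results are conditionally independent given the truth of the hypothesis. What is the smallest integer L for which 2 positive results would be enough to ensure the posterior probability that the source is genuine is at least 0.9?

Prior odds = 0.0025/0.9975 = 1/399.
Target odds = 0.9/0.1 = 9.
Need L² ≥ 9 ÷ (1/399) = 3591.
59² = 3481 < 3591 ≤ 3600 = 60², so L = 60.

60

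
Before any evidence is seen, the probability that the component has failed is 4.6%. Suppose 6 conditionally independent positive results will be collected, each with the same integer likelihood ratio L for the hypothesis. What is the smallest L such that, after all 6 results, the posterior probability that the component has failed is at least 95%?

Prior odds = 0.046/0.954 = 23/477.
Target odds = 0.95/0.05 = 19.
Need L⁶ ≥ 19 ÷ (23/477) = 9063/23.
2⁶ = 64 < 9063/23 ≤ 729 = 3⁶, so L = 3.

3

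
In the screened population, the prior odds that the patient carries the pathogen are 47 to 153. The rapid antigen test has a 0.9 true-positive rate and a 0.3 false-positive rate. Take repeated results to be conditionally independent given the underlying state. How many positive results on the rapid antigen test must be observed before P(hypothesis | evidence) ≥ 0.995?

Prior odds = 47/153.
Likelihood ratio of a positive result = 0.9/0.3 = 3.
Target odds: 0.995 ÷ 0.005 = 199.
Require 3ⁿ ≥ 199 ÷ (47/153) = 30447/47.
3⁵ = 243 falls short of 30447/47 but 3⁶ = 729 reaches it, so n = 6.

6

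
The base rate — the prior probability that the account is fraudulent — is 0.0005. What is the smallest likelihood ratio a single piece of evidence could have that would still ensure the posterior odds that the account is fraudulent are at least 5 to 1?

Prior odds = 0.0005/0.9995 = 1/1999.
Target odds = 5.
Required Bayes factor = 5 ÷ (1/1999) = 9995.

9995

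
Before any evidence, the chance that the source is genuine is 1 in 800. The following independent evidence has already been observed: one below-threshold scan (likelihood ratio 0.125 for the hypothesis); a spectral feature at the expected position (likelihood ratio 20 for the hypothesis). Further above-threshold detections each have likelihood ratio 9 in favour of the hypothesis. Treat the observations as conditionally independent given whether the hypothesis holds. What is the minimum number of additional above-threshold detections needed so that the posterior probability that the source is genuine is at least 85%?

4

Prior odds = 0.00125/0.99875 = 1/799.
Combined Bayes factor of the evidence already in hand = 0.125 × 20 = 2.5.
Odds after that evidence = (1/799) × 2.5 = 5/1598.
Target odds = 0.85/0.15 = 17/3.
Need 9ⁿ ≥ 17/3 ÷ (5/1598) = 27166/15.
9³ = 729 falls short of 27166/15 but 9⁴ = 6561 reaches it, so n = 4.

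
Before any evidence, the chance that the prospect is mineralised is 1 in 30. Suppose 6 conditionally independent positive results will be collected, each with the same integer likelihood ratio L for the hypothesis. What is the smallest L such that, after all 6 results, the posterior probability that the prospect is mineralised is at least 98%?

4

Prior odds = (1/30)/(29/30) = 1/29.
Target odds = 0.98/0.02 = 49.
Need L⁶ ≥ 49 ÷ (1/29) = 1421.
3⁶ = 729 < 1421 ≤ 4096 = 4⁶, so L = 4.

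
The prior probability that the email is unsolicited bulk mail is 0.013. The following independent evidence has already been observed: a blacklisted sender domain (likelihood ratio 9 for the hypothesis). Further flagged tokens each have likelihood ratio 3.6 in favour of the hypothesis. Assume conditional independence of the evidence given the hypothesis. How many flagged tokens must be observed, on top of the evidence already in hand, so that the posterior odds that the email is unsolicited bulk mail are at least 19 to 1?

4

Prior odds = 0.013/0.987 = 13/987.
Bayes factor of the evidence already in hand = 9.
Odds after that evidence = (13/987) × 9 = 39/329.
Target odds = 19.
Need 3.6ⁿ ≥ 19 ÷ (39/329) = 6251/39.
3.6³ = 46.656 falls short of 6251/39 but 3.6⁴ = 167.9616 reaches it, so n = 4.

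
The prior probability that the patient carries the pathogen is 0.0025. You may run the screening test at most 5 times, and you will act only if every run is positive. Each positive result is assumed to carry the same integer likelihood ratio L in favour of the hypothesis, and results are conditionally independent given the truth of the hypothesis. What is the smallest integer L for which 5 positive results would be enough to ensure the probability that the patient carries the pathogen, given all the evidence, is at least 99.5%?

10

Prior odds = 0.0025/0.9975 = 1/399.
Target odds = 0.995/0.005 = 199.
Need L⁵ ≥ 199 ÷ (1/399) = 79401.
9⁵ = 59049 < 79401 ≤ 100000 = 10⁵, so L = 10.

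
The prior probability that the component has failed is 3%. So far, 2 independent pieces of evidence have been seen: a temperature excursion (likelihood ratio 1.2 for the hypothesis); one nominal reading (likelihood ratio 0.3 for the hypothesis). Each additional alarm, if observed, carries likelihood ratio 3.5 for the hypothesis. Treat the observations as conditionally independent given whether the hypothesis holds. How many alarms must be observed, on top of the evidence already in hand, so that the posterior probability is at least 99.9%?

Prior odds = 0.03/0.97 = 3/97.
Combined Bayes factor of the evidence already in hand = 1.2 × 0.3 = 0.36.
Odds after that evidence = (3/97) × 0.36 = 27/2425.
Target odds = 0.999/0.001 = 999.
Need 3.5ⁿ ≥ 999 ÷ (27/2425) = 89725.
3.5⁹ = 40353607/512 falls short of 89725 but 3.5¹⁰ = 282475249/1024 reaches it, so n = 10.

10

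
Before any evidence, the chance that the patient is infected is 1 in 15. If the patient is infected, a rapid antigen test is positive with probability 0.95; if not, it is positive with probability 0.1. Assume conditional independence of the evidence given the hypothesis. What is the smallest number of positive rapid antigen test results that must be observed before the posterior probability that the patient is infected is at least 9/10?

3

Prior odds = (1/15)/(14/15) = 1/14.
Likelihood ratio of a positive = 0.95/0.1 = 9.5.
Target posterior odds = 0.9/0.1 = 9.
Need (1/14) × 9.5ⁿ ≥ 9, i.e. 9.5ⁿ ≥ 126.
9.5² = 90.25 falls short of 126 but 9.5³ = 857.375 reaches it, so n = 3.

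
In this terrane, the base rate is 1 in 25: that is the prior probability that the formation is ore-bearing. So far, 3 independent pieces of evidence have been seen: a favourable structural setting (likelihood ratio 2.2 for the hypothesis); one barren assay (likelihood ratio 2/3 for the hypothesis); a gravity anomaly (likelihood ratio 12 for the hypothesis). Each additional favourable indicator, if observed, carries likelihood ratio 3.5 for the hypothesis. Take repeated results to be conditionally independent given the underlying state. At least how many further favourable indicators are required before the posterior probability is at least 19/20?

3

Prior odds = 0.04/0.96 = 1/24.
Combined Bayes factor of the evidence already in hand = 2.2 × (2/3) × 12 = 17.6.
Odds after that evidence = (1/24) × 17.6 = 11/15.
Target odds = 0.95/0.05 = 19.
Need 3.5ⁿ ≥ 19 ÷ (11/15) = 285/11.
3.5² = 12.25 falls short of 285/11 but 3.5³ = 42.875 reaches it, so n = 3.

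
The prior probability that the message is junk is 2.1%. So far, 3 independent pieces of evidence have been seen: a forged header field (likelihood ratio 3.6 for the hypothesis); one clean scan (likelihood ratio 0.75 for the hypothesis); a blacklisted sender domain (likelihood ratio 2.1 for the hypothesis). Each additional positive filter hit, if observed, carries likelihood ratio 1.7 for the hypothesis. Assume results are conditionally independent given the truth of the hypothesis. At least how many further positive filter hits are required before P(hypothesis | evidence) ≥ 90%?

9

Prior odds = 0.021/0.979 = 21/979.
Combined Bayes factor of the evidence already in hand = 3.6 × 0.75 × 2.1 = 5.67.
Odds after that evidence = (21/979) × 5.67 = 11907/97900.
Target odds = 0.9/0.1 = 9.
Need 1.7ⁿ ≥ 9 ÷ (11907/97900) = 97900/1323.
1.7⁸ ≈69.7576 falls short of 97900/1323 but 1.7⁹ ≈118.588 reaches it, so n = 9.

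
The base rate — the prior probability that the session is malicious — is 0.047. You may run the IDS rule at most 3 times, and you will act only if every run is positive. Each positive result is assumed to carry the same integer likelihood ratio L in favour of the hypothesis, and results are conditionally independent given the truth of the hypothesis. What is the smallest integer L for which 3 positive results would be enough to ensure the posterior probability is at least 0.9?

Prior odds = 0.047/0.953 = 47/953.
Target odds = 0.9/0.1 = 9.
Need L³ ≥ 9 ÷ (47/953) = 8577/47.
5³ = 125 < 8577/47 ≤ 216 = 6³, so L = 6.

6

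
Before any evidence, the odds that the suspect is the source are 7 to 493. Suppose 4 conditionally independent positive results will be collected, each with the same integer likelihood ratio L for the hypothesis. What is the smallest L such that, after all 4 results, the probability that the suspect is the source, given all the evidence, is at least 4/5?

5

Prior odds = 7/493.
Target odds = 0.8/0.2 = 4.
Need L⁴ ≥ 4 ÷ (7/493) = 1972/7.
4⁴ = 256 < 1972/7 ≤ 625 = 5⁴, so L = 5.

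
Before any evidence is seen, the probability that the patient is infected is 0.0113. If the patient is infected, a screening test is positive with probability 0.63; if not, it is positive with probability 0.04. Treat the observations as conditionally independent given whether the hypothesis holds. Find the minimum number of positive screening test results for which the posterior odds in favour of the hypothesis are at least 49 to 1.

Prior odds: 0.0113 ÷ 0.9887 = 113/9887.
Likelihood ratio of a positive = 0.63/0.04 = 15.75.
Target odds = 49.
Need (113/9887) × 15.75ⁿ ≥ 49, i.e. 15.75ⁿ ≥ 484463/113.
15.75³ = 3906.984375 falls short of 484463/113 but 15.75⁴ = 15752961/256 reaches it, so n = 4.

4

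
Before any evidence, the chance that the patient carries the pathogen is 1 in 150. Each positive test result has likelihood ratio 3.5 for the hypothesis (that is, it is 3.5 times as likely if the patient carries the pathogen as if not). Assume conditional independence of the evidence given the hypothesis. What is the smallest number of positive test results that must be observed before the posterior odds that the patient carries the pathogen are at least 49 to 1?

8

Prior odds: (1/150) ÷ (149/150) = 1/149.
Likelihood ratio per positive test result = 3.5.
Target odds = 49.
Need (1/149) × 3.5ⁿ ≥ 49, i.e. 3.5ⁿ ≥ 7301.
3.5⁷ = 823543/128 falls short of 7301 but 3.5⁸ = 5764801/256 reaches it, so n = 8.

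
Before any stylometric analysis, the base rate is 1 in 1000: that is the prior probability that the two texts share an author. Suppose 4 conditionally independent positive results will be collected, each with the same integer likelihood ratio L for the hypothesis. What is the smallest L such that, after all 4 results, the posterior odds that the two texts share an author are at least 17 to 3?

Prior odds = 0.001/0.999 = 1/999.
Target odds = 17/3.
Need L⁴ ≥ 17/3 ÷ (1/999) = 5661.
8⁴ = 4096 < 5661 ≤ 6561 = 9⁴, so L = 9.

9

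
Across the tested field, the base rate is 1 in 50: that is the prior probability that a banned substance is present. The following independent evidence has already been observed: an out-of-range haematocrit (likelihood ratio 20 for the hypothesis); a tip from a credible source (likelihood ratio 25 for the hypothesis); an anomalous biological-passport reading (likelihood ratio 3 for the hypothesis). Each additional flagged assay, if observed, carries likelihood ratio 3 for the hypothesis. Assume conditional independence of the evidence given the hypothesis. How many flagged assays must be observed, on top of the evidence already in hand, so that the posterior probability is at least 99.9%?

4

Prior odds = 0.02/0.98 = 1/49.
Combined Bayes factor of the evidence already in hand = 20 × 25 × 3 = 1500.
Odds after that evidence = (1/49) × 1500 = 1500/49.
Target odds = 0.999/0.001 = 999.
Need 3ⁿ ≥ 999 ÷ (1500/49) = 32.634.
3³ = 27 falls short of 32.634 but 3⁴ = 81 reaches it, so n = 4.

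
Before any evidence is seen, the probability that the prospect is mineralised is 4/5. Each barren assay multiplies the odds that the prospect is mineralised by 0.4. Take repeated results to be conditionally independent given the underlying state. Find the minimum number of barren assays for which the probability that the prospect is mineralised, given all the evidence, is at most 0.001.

Prior odds: 0.8 ÷ 0.2 = 4.
Likelihood ratio per barren assay = 0.4.
Target posterior odds = 0.001/0.999 = 1/999.
Require 0.4ⁿ ≤ 1/999 ÷ 4 = 1/3996.
0.4⁹ = 512/1953125 is still above 1/3996 but 0.4¹⁰ = 1024/9765625 is at or below it, so n = 10.

10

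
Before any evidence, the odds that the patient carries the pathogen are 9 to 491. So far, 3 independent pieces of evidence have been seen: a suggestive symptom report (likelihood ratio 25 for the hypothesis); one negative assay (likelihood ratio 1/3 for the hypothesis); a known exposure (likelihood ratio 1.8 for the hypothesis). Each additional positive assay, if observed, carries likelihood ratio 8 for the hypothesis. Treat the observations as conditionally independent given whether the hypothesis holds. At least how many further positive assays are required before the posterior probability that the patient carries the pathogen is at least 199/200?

Prior odds = 9/491.
Combined Bayes factor of the evidence already in hand = 25 × (1/3) × 1.8 = 15.
Odds after that evidence = (9/491) × 15 = 135/491.
Target odds = 0.995/0.005 = 199.
Need 8ⁿ ≥ 199 ÷ (135/491) = 97709/135.
8³ = 512 falls short of 97709/135 but 8⁴ = 4096 reaches it, so n = 4.

4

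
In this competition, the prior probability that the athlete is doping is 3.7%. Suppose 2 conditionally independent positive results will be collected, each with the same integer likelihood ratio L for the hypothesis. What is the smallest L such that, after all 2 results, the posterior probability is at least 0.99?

51

Prior odds = 0.037/0.963 = 37/963.
Target odds = 0.99/0.01 = 99.
Need L² ≥ 99 ÷ (37/963) = 95337/37.
50² = 2500 < 95337/37 ≤ 2601 = 51², so L = 51.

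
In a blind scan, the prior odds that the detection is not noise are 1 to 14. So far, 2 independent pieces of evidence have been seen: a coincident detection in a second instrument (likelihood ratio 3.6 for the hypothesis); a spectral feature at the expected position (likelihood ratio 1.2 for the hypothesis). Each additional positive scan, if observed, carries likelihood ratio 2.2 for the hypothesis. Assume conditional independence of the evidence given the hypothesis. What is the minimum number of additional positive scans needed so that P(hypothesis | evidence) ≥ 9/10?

5

Prior odds = 1/14.
Combined Bayes factor of the evidence already in hand = 3.6 × 1.2 = 4.32.
Odds after that evidence = (1/14) × 4.32 = 54/175.
Target odds = 0.9/0.1 = 9.
Need 2.2ⁿ ≥ 9 ÷ (54/175) = 175/6.
2.2⁴ = 23.4256 falls short of 175/6 but 2.2⁵ = 51.53632 reaches it, so n = 5.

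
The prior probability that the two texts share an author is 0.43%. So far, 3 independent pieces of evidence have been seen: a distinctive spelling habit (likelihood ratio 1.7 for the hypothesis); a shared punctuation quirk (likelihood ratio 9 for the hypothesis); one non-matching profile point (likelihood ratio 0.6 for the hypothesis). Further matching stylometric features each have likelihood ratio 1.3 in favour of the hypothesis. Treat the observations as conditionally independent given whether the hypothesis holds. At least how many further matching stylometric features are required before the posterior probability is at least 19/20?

24

Prior odds = 0.0043/0.9957 = 43/9957.
Combined Bayes factor of the evidence already in hand = 1.7 × 9 × 0.6 = 9.18.
Odds after that evidence = (43/9957) × 9.18 = 6579/165950.
Target odds = 0.95/0.05 = 19.
Need 1.3ⁿ ≥ 19 ÷ (6579/165950) = 3153050/6579.
1.3²³ ≈417.539 falls short of 3153050/6579 but 1.3²⁴ ≈542.801 reaches it, so n = 24.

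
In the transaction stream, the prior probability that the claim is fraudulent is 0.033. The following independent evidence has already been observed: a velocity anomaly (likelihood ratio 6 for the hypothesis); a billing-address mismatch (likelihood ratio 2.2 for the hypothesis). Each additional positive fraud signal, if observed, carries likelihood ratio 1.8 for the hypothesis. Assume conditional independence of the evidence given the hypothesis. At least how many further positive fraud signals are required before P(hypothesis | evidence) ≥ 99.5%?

11

Prior odds = 0.033/0.967 = 33/967.
Combined Bayes factor of the evidence already in hand = 6 × 2.2 = 13.2.
Odds after that evidence = (33/967) × 13.2 = 2178/4835.
Target odds = 0.995/0.005 = 199.
Need 1.8ⁿ ≥ 199 ÷ (2178/4835) = 962165/2178.
1.8¹⁰ ≈357.047 falls short of 962165/2178 but 1.8¹¹ ≈642.684 reaches it, so n = 11.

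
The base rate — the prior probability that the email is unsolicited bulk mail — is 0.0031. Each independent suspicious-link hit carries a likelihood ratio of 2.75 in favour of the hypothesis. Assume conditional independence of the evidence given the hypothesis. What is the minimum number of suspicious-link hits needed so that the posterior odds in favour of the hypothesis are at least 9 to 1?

8

Prior odds = 0.0031/0.9969 = 31/9969.
Likelihood ratio per suspicious-link hit = 2.75.
Target odds = 9.
Require 2.75ⁿ ≥ 9 ÷ (31/9969) = 89721/31.
2.75⁷ = 19487171/16384 falls short of 89721/31 but 2.75⁸ = 214358881/65536 reaches it, so n = 8.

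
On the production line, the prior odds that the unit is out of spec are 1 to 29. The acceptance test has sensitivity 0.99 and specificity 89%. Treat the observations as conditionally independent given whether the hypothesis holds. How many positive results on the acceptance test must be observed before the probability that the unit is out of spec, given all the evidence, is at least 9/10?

3

Prior odds = 1/29.
False-positive rate = 1 − 0.89 = 0.11; likelihood ratio of a positive = 0.99/0.11 = 9.
Target posterior odds = 0.9/0.1 = 9.
Need (1/29) × 9ⁿ ≥ 9, i.e. 9ⁿ ≥ 261.
9² = 81 falls short of 261 but 9³ = 729 reaches it, so n = 3.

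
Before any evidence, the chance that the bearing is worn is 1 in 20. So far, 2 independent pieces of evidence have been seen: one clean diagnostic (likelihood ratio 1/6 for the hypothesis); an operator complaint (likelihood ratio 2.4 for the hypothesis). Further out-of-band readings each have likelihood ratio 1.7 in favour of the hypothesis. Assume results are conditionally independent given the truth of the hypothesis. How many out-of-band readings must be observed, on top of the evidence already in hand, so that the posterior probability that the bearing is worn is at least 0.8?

Prior odds = 0.05/0.95 = 1/19.
Combined Bayes factor of the evidence already in hand = (1/6) × 2.4 = 0.4.
Odds after that evidence = (1/19) × 0.4 = 2/95.
Target odds = 0.8/0.2 = 4.
Need 1.7ⁿ ≥ 4 ÷ (2/95) = 190.
1.7⁹ ≈118.588 falls short of 190 but 1.7¹⁰ ≈201.599 reaches it, so n = 10.

10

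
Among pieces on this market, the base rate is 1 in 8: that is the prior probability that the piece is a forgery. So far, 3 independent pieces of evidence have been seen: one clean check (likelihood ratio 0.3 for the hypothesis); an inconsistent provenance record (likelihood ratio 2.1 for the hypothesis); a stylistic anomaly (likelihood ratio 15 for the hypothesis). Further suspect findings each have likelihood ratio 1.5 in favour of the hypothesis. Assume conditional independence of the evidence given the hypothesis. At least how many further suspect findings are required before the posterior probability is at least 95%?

Prior odds = 0.125/0.875 = 1/7.
Combined Bayes factor of the evidence already in hand = 0.3 × 2.1 × 15 = 9.45.
Odds after that evidence = (1/7) × 9.45 = 1.35.
Target odds = 0.95/0.05 = 19.
Need 1.5ⁿ ≥ 19 ÷ 1.35 = 380/27.
1.5⁶ = 11.390625 falls short of 380/27 but 1.5⁷ = 17.0859375 reaches it, so n = 7.

7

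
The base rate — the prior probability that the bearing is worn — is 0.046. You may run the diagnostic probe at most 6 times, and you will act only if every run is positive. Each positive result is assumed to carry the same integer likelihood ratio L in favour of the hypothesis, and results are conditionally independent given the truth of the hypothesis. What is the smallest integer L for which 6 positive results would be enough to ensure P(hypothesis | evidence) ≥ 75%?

Prior odds = 0.046/0.954 = 23/477.
Target odds = 0.75/0.25 = 3.
Need L⁶ ≥ 3 ÷ (23/477) = 1431/23.
1⁶ = 1 < 1431/23 ≤ 64 = 2⁶, so L = 2.

2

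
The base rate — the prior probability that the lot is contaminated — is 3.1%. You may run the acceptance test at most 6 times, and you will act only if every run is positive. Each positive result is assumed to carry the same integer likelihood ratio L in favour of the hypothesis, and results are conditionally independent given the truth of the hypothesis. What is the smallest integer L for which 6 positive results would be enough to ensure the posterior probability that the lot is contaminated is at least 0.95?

3

Prior odds = 0.031/0.969 = 31/969.
Target odds = 0.95/0.05 = 19.
Need L⁶ ≥ 19 ÷ (31/969) = 18411/31.
2⁶ = 64 < 18411/31 ≤ 729 = 3⁶, so L = 3.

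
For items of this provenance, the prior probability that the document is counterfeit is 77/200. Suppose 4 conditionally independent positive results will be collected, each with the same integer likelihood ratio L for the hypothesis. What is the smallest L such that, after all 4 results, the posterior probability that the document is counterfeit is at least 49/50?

3

Prior odds = 0.385/0.615 = 77/123.
Target odds = 0.98/0.02 = 49.
Need L⁴ ≥ 49 ÷ (77/123) = 861/11.
2⁴ = 16 < 861/11 ≤ 81 = 3⁴, so L = 3.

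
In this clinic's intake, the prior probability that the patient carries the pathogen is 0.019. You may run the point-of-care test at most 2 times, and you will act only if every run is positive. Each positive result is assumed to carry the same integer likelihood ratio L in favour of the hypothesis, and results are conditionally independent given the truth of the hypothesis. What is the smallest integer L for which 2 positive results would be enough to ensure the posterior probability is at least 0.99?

72

Prior odds = 0.019/0.981 = 19/981.
Target odds = 0.99/0.01 = 99.
Need L² ≥ 99 ÷ (19/981) = 97119/19.
71² = 5041 < 97119/19 ≤ 5184 = 72², so L = 72.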